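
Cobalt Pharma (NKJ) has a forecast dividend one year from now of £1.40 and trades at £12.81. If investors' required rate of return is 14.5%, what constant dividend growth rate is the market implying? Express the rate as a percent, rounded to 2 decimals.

3.57%

From P₀ = D₁/(r − g), the implied growth is g = r − D₁/P₀.
g = 0.145 − 1.40/12.81 = 0.145 − 0.10929 = 0.03571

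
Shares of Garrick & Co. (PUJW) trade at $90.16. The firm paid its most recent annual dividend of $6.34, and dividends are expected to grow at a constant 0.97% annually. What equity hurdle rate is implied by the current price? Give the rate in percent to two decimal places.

8.07%

Rearranging the constant-growth DDM: r = D₁/P₀ + g.
D₁ = 6.34 × (1 + 0.0097) = 6.4015.
r = 6.4015 / 90.16 + 0.0097 = 0.07100 + 0.0097 = 0.08070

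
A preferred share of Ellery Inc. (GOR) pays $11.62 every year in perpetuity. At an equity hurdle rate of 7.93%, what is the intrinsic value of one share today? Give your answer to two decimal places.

$146.53

Zero-growth DDM (perpetuity): P₀ = D/r = 11.62 / 0.0793 = 146.5322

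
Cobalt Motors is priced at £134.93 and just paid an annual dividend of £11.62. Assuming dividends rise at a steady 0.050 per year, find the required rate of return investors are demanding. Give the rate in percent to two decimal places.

14.04%

Rearranging the constant-growth DDM: r = D₁/P₀ + g.
D₁ = 11.62 × (1 + 0.05) = 12.2010.
r = 12.2010 / 134.93 + 0.05 = 0.09042 + 0.05 = 0.14042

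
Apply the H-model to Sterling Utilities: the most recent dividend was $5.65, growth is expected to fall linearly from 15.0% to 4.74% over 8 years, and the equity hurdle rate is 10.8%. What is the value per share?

$135.92

H-model: P₀ = D₀[(1+g_L) + H(g_S−g_L)]/(r−g_L), with H = 8/2 = 4.
P₀ = 5.65 × [(1+0.0474) + 4×(0.15−0.0474)] / (0.108−0.0474)
   = 5.65 × 1.4578 / 0.0606 = 135.9170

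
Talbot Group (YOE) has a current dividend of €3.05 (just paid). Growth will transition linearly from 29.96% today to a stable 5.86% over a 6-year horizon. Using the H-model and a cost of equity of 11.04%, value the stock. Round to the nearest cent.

H-model: P₀ = D₀[(1+g_L) + H(g_S−g_L)]/(r−g_L), with H = 6/2 = 3.
P₀ = 3.05 × [(1+0.0586) + 3×(0.2996−0.0586)] / (0.1104−0.0586)
   = 3.05 × 1.7816 / 0.0518 = 104.9012

€104.90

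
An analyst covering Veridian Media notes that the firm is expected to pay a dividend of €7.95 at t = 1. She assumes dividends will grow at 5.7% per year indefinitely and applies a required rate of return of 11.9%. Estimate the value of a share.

Gordon growth model: P₀ = D₁/(r − g), with D₁ = 7.95 given directly.
P₀ = 7.9500 / (0.119 − 0.057) = 7.9500 / 0.062 = 128.2258

€128.23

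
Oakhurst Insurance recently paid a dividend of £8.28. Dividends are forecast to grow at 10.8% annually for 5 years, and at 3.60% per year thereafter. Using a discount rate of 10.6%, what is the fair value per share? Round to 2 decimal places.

Two-stage DDM. Project D₁…D_5 at 0.108, terminal growth 0.036, discount at r = 0.106.
D_1 = 9.1742
D_2 = 10.1651
D_3 = 11.2629
D_4 = 12.4793
D_5 = 13.8270
Terminal value at t=5: TV = D_6/(r−g) = 14.3248/(0.106−0.036) = 204.6402
P₀ = 9.1742/(1+0.106)^1 + 10.1651/(1+0.106)^2 + 11.2629/(1+0.106)^3 + 12.4793/(1+0.106)^4 + 13.8270/(1+0.106)^5 + 204.6402/(1+0.106)^5 = 165.2811

£165.28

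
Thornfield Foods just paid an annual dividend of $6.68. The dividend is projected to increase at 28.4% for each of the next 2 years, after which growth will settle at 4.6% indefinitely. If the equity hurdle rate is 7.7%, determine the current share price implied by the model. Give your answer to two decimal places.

Two-stage DDM. Project D₁…D_2 at 0.284, terminal growth 0.046, discount at r = 0.077.
D_1 = 8.5771
D_2 = 11.0130
Terminal value at t=2: TV = D_3/(r−g) = 11.5196/(0.077−0.046) = 371.6007
P₀ = 8.5771/(1+0.077)^1 + 11.0130/(1+0.077)^2 + 371.6007/(1+0.077)^2 = 337.8235

$337.82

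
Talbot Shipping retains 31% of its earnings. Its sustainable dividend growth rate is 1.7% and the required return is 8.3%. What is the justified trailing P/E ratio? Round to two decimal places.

Payout ratio b = 1 − 0.31 = 0.69.
Justified trailing P/E = b(1+g)/(r−g) = 0.69×(1+0.017)/(0.083−0.017) = 10.6323

10.63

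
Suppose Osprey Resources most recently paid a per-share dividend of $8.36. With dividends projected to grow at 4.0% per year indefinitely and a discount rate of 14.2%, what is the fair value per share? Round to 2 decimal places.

$85.24

Gordon growth model: P₀ = D₁/(r − g). D₁ = 8.36 × (1 + 0.04) = 8.6944.
P₀ = 8.6944 / (0.142 − 0.04) = 8.6944 / 0.102 = 85.2392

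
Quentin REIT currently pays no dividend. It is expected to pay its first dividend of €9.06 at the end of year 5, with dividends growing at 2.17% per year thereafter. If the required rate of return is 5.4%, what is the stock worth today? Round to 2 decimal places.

€227.28

Deferred-dividend DDM. At t=4 the remaining stream is a growing perpetuity with first payment D_5 = 9.06.
V_4 = D_5/(r−g) = 9.06/(0.054−0.0217) = 280.4954
P₀ = V_4/(1+r)^4 = 280.4954/(1+0.054)^4 = 227.2811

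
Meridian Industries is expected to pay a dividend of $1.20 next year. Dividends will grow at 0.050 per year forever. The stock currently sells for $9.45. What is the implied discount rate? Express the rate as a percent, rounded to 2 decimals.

17.70%

Rearranging the constant-growth DDM: r = D₁/P₀ + g.
r = 1.2000 / 9.45 + 0.05 = 0.12698 + 0.05 = 0.17698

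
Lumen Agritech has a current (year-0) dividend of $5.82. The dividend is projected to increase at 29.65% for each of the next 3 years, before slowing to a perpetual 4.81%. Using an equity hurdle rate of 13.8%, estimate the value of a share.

Two-stage DDM. Project D₁…D_3 at 0.2965, terminal growth 0.0481, discount at r = 0.138.
D_1 = 7.5456
D_2 = 9.7829
D_3 = 12.6835
Terminal value at t=3: TV = D_4/(r−g) = 13.2936/(0.138−0.0481) = 147.8712
P₀ = 7.5456/(1+0.138)^1 + 9.7829/(1+0.138)^2 + 12.6835/(1+0.138)^3 + 147.8712/(1+0.138)^3 = 123.1270

$123.13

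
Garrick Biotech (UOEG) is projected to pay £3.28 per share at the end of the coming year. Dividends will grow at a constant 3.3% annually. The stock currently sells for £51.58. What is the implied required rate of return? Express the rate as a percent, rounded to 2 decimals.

9.66%

Rearranging the constant-growth DDM: r = D₁/P₀ + g.
r = 3.2800 / 51.58 + 0.033 = 0.06359 + 0.033 = 0.09659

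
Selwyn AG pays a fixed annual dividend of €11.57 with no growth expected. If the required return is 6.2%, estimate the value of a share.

Zero-growth DDM (perpetuity): P₀ = D/r = 11.57 / 0.062 = 186.6129

€186.61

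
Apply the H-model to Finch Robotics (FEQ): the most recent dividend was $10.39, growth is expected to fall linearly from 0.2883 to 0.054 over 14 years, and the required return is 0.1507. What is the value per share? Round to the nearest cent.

$289.47

H-model: P₀ = D₀[(1+g_L) + H(g_S−g_L)]/(r−g_L), with H = 14/2 = 7.
P₀ = 10.39 × [(1+0.054) + 7×(0.2883−0.054)] / (0.1507−0.054)
   = 10.39 × 2.6941 / 0.0967 = 289.4695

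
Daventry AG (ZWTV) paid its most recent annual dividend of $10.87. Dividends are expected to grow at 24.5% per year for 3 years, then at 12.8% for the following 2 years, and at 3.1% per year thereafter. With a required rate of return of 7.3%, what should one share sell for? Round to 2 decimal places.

$541.49

Three-stage DDM. Project D₁…D_5; terminal Gordon value at t=5 with g = 0.031; discount at r = 0.073.
D_1 = 13.5332
D_2 = 16.8488
D_3 = 20.9767
D_4 = 23.6617
D_5 = 26.6904
TV_5 = 27.5178/(0.073−0.031) = 655.1869
P₀ = Σ Dₜ/(1+r)ᵗ + TV_5/(1+r)^5 = 541.4876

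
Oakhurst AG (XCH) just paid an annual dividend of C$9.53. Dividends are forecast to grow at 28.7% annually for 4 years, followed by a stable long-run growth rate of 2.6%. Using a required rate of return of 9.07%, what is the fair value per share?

C$351.62

Two-stage DDM. Project D₁…D_4 at 0.287, terminal growth 0.026, discount at r = 0.0907.
D_1 = 12.2651
D_2 = 15.7852
D_3 = 20.3155
D_4 = 26.1461
Terminal value at t=4: TV = D_5/(r−g) = 26.8259/(0.0907−0.026) = 414.6199
P₀ = 12.2651/(1+0.0907)^1 + 15.7852/(1+0.0907)^2 + 20.3155/(1+0.0907)^3 + 26.1461/(1+0.0907)^4 + 414.6199/(1+0.0907)^4 = 351.6203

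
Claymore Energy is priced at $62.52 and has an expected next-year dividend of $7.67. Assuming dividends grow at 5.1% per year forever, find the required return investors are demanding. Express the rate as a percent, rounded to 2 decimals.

Rearranging the constant-growth DDM: r = D₁/P₀ + g.
r = 7.6700 / 62.52 + 0.051 = 0.12268 + 0.051 = 0.17368

17.37%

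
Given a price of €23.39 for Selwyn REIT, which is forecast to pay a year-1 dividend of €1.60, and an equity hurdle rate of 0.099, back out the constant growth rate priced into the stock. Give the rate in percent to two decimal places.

3.06%

From P₀ = D₁/(r − g), the implied growth is g = r − D₁/P₀.
g = 0.099 − 1.60/23.39 = 0.099 − 0.06841 = 0.03059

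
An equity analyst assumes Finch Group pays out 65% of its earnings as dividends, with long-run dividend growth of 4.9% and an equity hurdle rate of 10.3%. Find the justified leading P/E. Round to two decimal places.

12.04

Justified leading P/E = b/(r−g) = 0.65/(0.103−0.049) = 12.0370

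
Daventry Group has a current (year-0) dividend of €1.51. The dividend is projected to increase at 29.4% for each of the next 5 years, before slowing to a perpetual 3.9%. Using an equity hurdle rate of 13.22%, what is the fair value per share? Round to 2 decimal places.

€44.30

Two-stage DDM. Project D₁…D_5 at 0.294, terminal growth 0.039, discount at r = 0.1322.
D_1 = 1.9539
D_2 = 2.5284
D_3 = 3.2717
D_4 = 4.2336
D_5 = 5.4783
Terminal value at t=5: TV = D_6/(r−g) = 5.6920/(0.1322−0.039) = 61.0728
P₀ = 1.9539/(1+0.1322)^1 + 2.5284/(1+0.1322)^2 + 3.2717/(1+0.1322)^3 + 4.2336/(1+0.1322)^4 + 5.4783/(1+0.1322)^5 + 61.0728/(1+0.1322)^5 = 44.3007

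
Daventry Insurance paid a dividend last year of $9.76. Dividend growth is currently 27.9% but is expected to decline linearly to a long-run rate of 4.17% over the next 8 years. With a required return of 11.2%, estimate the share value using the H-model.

H-model: P₀ = D₀[(1+g_L) + H(g_S−g_L)]/(r−g_L), with H = 8/2 = 4.
P₀ = 9.76 × [(1+0.0417) + 4×(0.279−0.0417)] / (0.112−0.0417)
   = 9.76 × 1.9909 / 0.0703 = 276.4038

$276.40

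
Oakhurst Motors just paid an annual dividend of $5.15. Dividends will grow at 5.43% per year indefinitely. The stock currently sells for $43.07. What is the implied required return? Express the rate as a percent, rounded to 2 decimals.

Rearranging the constant-growth DDM: r = D₁/P₀ + g.
D₁ = 5.15 × (1 + 0.0543) = 5.4296.
r = 5.4296 / 43.07 + 0.0543 = 0.12607 + 0.0543 = 0.18037

18.04%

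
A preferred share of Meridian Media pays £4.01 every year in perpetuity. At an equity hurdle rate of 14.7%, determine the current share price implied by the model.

£27.28

Zero-growth DDM (perpetuity): P₀ = D/r = 4.01 / 0.147 = 27.2789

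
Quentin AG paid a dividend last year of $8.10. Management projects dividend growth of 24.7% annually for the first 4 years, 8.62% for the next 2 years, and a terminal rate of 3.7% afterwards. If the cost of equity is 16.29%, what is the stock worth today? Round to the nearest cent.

$135.00

Three-stage DDM. Project D₁…D_6; terminal Gordon value at t=6 with g = 0.037; discount at r = 0.1629.
D_1 = 10.1007
D_2 = 12.5956
D_3 = 15.7067
D_4 = 19.5862
D_5 = 21.2746
D_6 = 23.1084
TV_6 = 23.9634/(0.1629−0.037) = 190.3371
P₀ = Σ Dₜ/(1+r)ᵗ + TV_6/(1+r)^6 = 135.0048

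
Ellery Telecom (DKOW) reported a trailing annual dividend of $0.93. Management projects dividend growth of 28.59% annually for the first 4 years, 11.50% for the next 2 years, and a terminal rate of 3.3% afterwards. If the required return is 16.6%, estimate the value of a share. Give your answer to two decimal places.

Three-stage DDM. Project D₁…D_6; terminal Gordon value at t=6 with g = 0.033; discount at r = 0.166.
D_1 = 1.1959
D_2 = 1.5378
D_3 = 1.9774
D_4 = 2.5428
D_5 = 2.8352
D_6 = 3.1613
TV_6 = 3.2656/(0.166−0.033) = 24.5533
P₀ = Σ Dₜ/(1+r)ᵗ + TV_6/(1+r)^6 = 17.1238

$17.12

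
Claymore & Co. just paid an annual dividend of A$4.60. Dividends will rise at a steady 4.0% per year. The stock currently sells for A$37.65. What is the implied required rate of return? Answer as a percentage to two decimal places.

Rearranging the constant-growth DDM: r = D₁/P₀ + g.
D₁ = 4.60 × (1 + 0.04) = 4.7840.
r = 4.7840 / 37.65 + 0.04 = 0.12707 + 0.04 = 0.16707

16.71%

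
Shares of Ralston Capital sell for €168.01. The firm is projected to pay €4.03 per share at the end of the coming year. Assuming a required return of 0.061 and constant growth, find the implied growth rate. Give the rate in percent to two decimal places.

From P₀ = D₁/(r − g), the implied growth is g = r − D₁/P₀.
g = 0.061 − 4.03/168.01 = 0.061 − 0.02399 = 0.03701

3.70%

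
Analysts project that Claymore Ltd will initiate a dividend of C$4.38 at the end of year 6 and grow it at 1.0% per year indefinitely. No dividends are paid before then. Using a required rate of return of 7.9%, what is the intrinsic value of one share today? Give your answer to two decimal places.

Deferred-dividend DDM. At t=5 the remaining stream is a growing perpetuity with first payment D_6 = 4.38.
V_5 = D_6/(r−g) = 4.38/(0.079−0.01) = 63.4783
P₀ = V_5/(1+r)^5 = 63.4783/(1+0.079)^5 = 43.4028

C$43.40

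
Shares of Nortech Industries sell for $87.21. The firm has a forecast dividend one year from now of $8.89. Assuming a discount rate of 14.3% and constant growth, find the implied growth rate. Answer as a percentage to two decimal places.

4.11%

From P₀ = D₁/(r − g), the implied growth is g = r − D₁/P₀.
g = 0.143 − 8.89/87.21 = 0.143 − 0.10194 = 0.04106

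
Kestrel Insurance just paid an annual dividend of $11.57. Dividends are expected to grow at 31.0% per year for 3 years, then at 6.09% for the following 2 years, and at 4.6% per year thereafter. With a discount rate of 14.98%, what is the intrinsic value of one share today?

Three-stage DDM. Project D₁…D_5; terminal Gordon value at t=5 with g = 0.046; discount at r = 0.1498.
D_1 = 15.1567
D_2 = 19.8553
D_3 = 26.0104
D_4 = 27.5944
D_5 = 29.2749
TV_5 = 30.6216/(0.1498−0.046) = 295.0057
P₀ = Σ Dₜ/(1+r)ᵗ + TV_5/(1+r)^5 = 222.4652

$222.47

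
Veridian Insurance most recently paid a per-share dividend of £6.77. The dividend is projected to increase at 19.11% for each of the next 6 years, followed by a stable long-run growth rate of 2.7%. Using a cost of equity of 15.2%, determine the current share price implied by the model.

Two-stage DDM. Project D₁…D_6 at 0.1911, terminal growth 0.027, discount at r = 0.152.
D_1 = 8.0637
D_2 = 9.6047
D_3 = 11.4402
D_4 = 13.6264
D_5 = 16.2304
D_6 = 19.3321
Terminal value at t=6: TV = D_7/(r−g) = 19.8540/(0.152−0.027) = 158.8322
P₀ = 8.0637/(1+0.152)^1 + 9.6047/(1+0.152)^2 + 11.4402/(1+0.152)^3 + 13.6264/(1+0.152)^4 + 16.2304/(1+0.152)^5 + 19.3321/(1+0.152)^6 + 158.8322/(1+0.152)^6 = 113.6831

£113.68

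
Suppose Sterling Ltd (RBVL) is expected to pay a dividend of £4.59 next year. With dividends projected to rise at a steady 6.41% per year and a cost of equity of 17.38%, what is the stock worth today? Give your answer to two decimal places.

£41.84

Gordon growth model: P₀ = D₁/(r − g), with D₁ = 4.59 given directly.
P₀ = 4.5900 / (0.1738 − 0.0641) = 4.5900 / 0.1097 = 41.8414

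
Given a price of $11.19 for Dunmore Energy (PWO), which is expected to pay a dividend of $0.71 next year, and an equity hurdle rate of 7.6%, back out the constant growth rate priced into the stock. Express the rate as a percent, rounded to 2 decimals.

1.26%

From P₀ = D₁/(r − g), the implied growth is g = r − D₁/P₀.
g = 0.076 − 0.71/11.19 = 0.076 − 0.06345 = 0.01255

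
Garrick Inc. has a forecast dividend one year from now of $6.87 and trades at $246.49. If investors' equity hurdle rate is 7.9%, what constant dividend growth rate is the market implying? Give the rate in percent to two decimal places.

From P₀ = D₁/(r − g), the implied growth is g = r − D₁/P₀.
g = 0.079 − 6.87/246.49 = 0.079 − 0.02787 = 0.05113

5.11%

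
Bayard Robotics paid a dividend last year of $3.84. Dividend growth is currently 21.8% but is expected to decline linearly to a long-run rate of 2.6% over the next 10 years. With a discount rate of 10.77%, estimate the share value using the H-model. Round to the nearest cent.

$93.34

H-model: P₀ = D₀[(1+g_L) + H(g_S−g_L)]/(r−g_L), with H = 10/2 = 5.
P₀ = 3.84 × [(1+0.026) + 5×(0.218−0.026)] / (0.1077−0.026)
   = 3.84 × 1.9860 / 0.0817 = 93.3444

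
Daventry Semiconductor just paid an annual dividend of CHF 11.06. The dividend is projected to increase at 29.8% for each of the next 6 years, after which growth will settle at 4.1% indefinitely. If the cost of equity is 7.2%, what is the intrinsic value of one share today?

Two-stage DDM. Project D₁…D_6 at 0.298, terminal growth 0.041, discount at r = 0.072.
D_1 = 14.3559
D_2 = 18.6339
D_3 = 24.1868
D_4 = 31.3945
D_5 = 40.7501
D_6 = 52.8936
Terminal value at t=6: TV = D_7/(r−g) = 55.0623/(0.072−0.041) = 1776.2018
P₀ = 14.3559/(1+0.072)^1 + 18.6339/(1+0.072)^2 + 24.1868/(1+0.072)^3 + 31.3945/(1+0.072)^4 + 40.7501/(1+0.072)^5 + 52.8936/(1+0.072)^6 + 1776.2018/(1+0.072)^6 = 1307.0204

CHF 1,307.02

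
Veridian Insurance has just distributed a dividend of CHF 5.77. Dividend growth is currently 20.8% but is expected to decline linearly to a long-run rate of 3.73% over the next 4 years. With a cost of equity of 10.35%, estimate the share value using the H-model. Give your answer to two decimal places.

H-model: P₀ = D₀[(1+g_L) + H(g_S−g_L)]/(r−g_L), with H = 4/2 = 2.
P₀ = 5.77 × [(1+0.0373) + 2×(0.208−0.0373)] / (0.1035−0.0373)
   = 5.77 × 1.3787 / 0.0662 = 120.1677

CHF 120.17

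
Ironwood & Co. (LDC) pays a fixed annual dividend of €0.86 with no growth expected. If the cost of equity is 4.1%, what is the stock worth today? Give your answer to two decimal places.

Zero-growth DDM (perpetuity): P₀ = D/r = 0.86 / 0.041 = 20.9756

€20.98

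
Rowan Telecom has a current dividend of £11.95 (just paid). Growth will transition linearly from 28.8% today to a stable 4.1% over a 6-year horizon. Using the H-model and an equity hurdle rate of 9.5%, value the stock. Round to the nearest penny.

£394.35

H-model: P₀ = D₀[(1+g_L) + H(g_S−g_L)]/(r−g_L), with H = 6/2 = 3.
P₀ = 11.95 × [(1+0.041) + 3×(0.288−0.041)] / (0.095−0.041)
   = 11.95 × 1.7820 / 0.054 = 394.3500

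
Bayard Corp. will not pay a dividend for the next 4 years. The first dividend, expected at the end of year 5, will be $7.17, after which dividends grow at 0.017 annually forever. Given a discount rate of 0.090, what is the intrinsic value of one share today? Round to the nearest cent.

$69.58

Deferred-dividend DDM. At t=4 the remaining stream is a growing perpetuity with first payment D_5 = 7.17.
V_4 = D_5/(r−g) = 7.17/(0.09−0.017) = 98.2192
P₀ = V_4/(1+r)^4 = 98.2192/(1+0.09)^4 = 69.5809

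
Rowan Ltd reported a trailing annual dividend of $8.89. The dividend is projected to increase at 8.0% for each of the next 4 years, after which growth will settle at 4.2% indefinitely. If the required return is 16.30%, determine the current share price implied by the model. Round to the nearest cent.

Two-stage DDM. Project D₁…D_4 at 0.08, terminal growth 0.042, discount at r = 0.163.
D_1 = 9.6012
D_2 = 10.3693
D_3 = 11.1988
D_4 = 12.0947
Terminal value at t=4: TV = D_5/(r−g) = 12.6027/(0.163−0.042) = 104.1548
P₀ = 9.6012/(1+0.163)^1 + 10.3693/(1+0.163)^2 + 11.1988/(1+0.163)^3 + 12.0947/(1+0.163)^4 + 104.1548/(1+0.163)^4 = 86.5848

$86.58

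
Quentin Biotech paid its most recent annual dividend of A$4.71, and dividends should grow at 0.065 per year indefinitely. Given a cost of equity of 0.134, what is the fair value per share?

A$72.70

Gordon growth model: P₀ = D₁/(r − g). D₁ = 4.71 × (1 + 0.065) = 5.0161.
P₀ = 5.0161 / (0.134 − 0.065) = 5.0161 / 0.069 = 72.6978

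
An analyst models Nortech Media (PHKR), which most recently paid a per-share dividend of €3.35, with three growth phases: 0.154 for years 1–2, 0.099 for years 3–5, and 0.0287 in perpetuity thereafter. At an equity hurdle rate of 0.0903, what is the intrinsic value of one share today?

Three-stage DDM. Project D₁…D_5; terminal Gordon value at t=5 with g = 0.0287; discount at r = 0.0903.
D_1 = 3.8659
D_2 = 4.4612
D_3 = 4.9029
D_4 = 5.3883
D_5 = 5.9217
TV_5 = 6.0917/(0.0903−0.0287) = 98.8912
P₀ = Σ Dₜ/(1+r)ᵗ + TV_5/(1+r)^5 = 82.9220

€82.92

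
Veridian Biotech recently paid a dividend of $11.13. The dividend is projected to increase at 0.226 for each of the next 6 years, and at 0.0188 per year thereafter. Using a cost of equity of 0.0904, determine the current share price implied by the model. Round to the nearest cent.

$422.64

Two-stage DDM. Project D₁…D_6 at 0.226, terminal growth 0.0188, discount at r = 0.0904.
D_1 = 13.6454
D_2 = 16.7292
D_3 = 20.5100
D_4 = 25.1453
D_5 = 30.8282
D_6 = 37.7953
Terminal value at t=6: TV = D_7/(r−g) = 38.5059/(0.0904−0.0188) = 537.7915
P₀ = 13.6454/(1+0.0904)^1 + 16.7292/(1+0.0904)^2 + 20.5100/(1+0.0904)^3 + 25.1453/(1+0.0904)^4 + 30.8282/(1+0.0904)^5 + 37.7953/(1+0.0904)^6 + 537.7915/(1+0.0904)^6 = 422.6403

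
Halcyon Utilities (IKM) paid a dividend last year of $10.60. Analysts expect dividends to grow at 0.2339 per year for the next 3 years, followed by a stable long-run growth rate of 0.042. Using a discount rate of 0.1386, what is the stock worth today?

Two-stage DDM. Project D₁…D_3 at 0.2339, terminal growth 0.042, discount at r = 0.1386.
D_1 = 13.0793
D_2 = 16.1386
D_3 = 19.9134
Terminal value at t=3: TV = D_4/(r−g) = 20.7498/(0.1386−0.042) = 214.8010
P₀ = 13.0793/(1+0.1386)^1 + 16.1386/(1+0.1386)^2 + 19.9134/(1+0.1386)^3 + 214.8010/(1+0.1386)^3 = 182.9466

$182.95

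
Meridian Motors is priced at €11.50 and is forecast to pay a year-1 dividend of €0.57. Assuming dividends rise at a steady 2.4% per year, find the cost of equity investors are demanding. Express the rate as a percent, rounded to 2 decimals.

Rearranging the constant-growth DDM: r = D₁/P₀ + g.
r = 0.5700 / 11.50 + 0.024 = 0.04957 + 0.024 = 0.07357

7.36%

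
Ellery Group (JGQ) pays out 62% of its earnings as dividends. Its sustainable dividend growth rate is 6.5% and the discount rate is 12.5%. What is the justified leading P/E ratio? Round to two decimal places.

10.33

Justified leading P/E = b/(r−g) = 0.62/(0.125−0.065) = 10.3333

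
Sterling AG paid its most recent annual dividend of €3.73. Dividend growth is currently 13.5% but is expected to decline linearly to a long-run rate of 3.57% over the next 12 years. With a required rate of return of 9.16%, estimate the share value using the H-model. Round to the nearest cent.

H-model: P₀ = D₀[(1+g_L) + H(g_S−g_L)]/(r−g_L), with H = 12/2 = 6.
P₀ = 3.73 × [(1+0.0357) + 6×(0.135−0.0357)] / (0.0916−0.0357)
   = 3.73 × 1.6315 / 0.0559 = 108.8640

€108.86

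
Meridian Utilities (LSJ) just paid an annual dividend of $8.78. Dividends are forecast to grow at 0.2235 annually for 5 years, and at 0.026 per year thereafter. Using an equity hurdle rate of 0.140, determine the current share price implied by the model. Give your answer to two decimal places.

Two-stage DDM. Project D₁…D_5 at 0.2235, terminal growth 0.026, discount at r = 0.14.
D_1 = 10.7423
D_2 = 13.1432
D_3 = 16.0808
D_4 = 19.6748
D_5 = 24.0721
Terminal value at t=5: TV = D_6/(r−g) = 24.6980/(0.14−0.026) = 216.6491
P₀ = 10.7423/(1+0.14)^1 + 13.1432/(1+0.14)^2 + 16.0808/(1+0.14)^3 + 19.6748/(1+0.14)^4 + 24.0721/(1+0.14)^5 + 216.6491/(1+0.14)^5 = 167.0626

$167.06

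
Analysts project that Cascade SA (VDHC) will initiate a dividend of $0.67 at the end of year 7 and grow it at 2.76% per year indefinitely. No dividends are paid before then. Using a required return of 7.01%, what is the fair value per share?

$10.50

Deferred-dividend DDM. At t=6 the remaining stream is a growing perpetuity with first payment D_7 = 0.67.
V_6 = D_7/(r−g) = 0.67/(0.0701−0.0276) = 15.7647
P₀ = V_6/(1+r)^6 = 15.7647/(1+0.0701)^6 = 10.4988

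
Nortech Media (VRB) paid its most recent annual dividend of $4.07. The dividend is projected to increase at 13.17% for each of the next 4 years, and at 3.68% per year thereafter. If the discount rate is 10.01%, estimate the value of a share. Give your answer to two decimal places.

Two-stage DDM. Project D₁…D_4 at 0.1317, terminal growth 0.0368, discount at r = 0.1001.
D_1 = 4.6060
D_2 = 5.2126
D_3 = 5.8991
D_4 = 6.6761
Terminal value at t=4: TV = D_5/(r−g) = 6.9217/(0.1001−0.0368) = 109.3480
P₀ = 4.6060/(1+0.1001)^1 + 5.2126/(1+0.1001)^2 + 5.8991/(1+0.1001)^3 + 6.6761/(1+0.1001)^4 + 109.3480/(1+0.1001)^4 = 92.1422

$92.14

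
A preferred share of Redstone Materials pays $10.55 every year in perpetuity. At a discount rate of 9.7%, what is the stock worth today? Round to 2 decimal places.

$108.76

Zero-growth DDM (perpetuity): P₀ = D/r = 10.55 / 0.097 = 108.7629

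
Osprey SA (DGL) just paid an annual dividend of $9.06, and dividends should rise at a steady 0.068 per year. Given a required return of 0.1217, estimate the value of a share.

Gordon growth model: P₀ = D₁/(r − g). D₁ = 9.06 × (1 + 0.068) = 9.6761.
P₀ = 9.6761 / (0.1217 − 0.068) = 9.6761 / 0.0537 = 180.1877

$180.19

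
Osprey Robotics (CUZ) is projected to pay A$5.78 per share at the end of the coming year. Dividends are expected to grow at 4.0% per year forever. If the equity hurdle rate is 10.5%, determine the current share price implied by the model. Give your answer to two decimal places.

A$88.92

Gordon growth model: P₀ = D₁/(r − g), with D₁ = 5.78 given directly.
P₀ = 5.7800 / (0.105 − 0.04) = 5.7800 / 0.065 = 88.9231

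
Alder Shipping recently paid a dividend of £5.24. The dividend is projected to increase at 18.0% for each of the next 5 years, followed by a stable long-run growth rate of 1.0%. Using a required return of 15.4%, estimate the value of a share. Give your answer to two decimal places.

£69.11

Two-stage DDM. Project D₁…D_5 at 0.18, terminal growth 0.01, discount at r = 0.154.
D_1 = 6.1832
D_2 = 7.2962
D_3 = 8.6095
D_4 = 10.1592
D_5 = 11.9879
Terminal value at t=5: TV = D_6/(r−g) = 12.1077/(0.154−0.01) = 84.0815
P₀ = 6.1832/(1+0.154)^1 + 7.2962/(1+0.154)^2 + 8.6095/(1+0.154)^3 + 10.1592/(1+0.154)^4 + 11.9879/(1+0.154)^5 + 84.0815/(1+0.154)^5 = 69.1088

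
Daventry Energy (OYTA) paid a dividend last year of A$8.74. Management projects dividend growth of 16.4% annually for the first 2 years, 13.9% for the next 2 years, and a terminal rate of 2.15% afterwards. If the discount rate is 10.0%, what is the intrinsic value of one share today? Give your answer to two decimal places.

A$176.20

Three-stage DDM. Project D₁…D_4; terminal Gordon value at t=4 with g = 0.0215; discount at r = 0.1.
D_1 = 10.1734
D_2 = 11.8418
D_3 = 13.4878
D_4 = 15.3626
TV_4 = 15.6929/(0.1−0.0215) = 199.9096
P₀ = Σ Dₜ/(1+r)ᵗ + TV_4/(1+r)^4 = 176.2025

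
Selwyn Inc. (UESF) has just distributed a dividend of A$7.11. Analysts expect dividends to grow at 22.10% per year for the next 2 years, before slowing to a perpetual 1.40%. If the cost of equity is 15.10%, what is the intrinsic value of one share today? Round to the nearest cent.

A$74.76

Two-stage DDM. Project D₁…D_2 at 0.221, terminal growth 0.014, discount at r = 0.151.
D_1 = 8.6813
D_2 = 10.5999
Terminal value at t=2: TV = D_3/(r−g) = 10.7483/(0.151−0.014) = 78.4546
P₀ = 8.6813/(1+0.151)^1 + 10.5999/(1+0.151)^2 + 78.4546/(1+0.151)^2 = 74.7634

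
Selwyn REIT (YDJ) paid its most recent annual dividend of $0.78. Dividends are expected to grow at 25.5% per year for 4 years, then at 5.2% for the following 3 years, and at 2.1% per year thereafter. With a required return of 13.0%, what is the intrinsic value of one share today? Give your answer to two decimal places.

Three-stage DDM. Project D₁…D_7; terminal Gordon value at t=7 with g = 0.021; discount at r = 0.13.
D_1 = 0.9789
D_2 = 1.2285
D_3 = 1.5418
D_4 = 1.9349
D_5 = 2.0356
D_6 = 2.1414
D_7 = 2.2528
TV_7 = 2.3001/(0.13−0.021) = 21.1016
P₀ = Σ Dₜ/(1+r)ᵗ + TV_7/(1+r)^7 = 16.1441

$16.14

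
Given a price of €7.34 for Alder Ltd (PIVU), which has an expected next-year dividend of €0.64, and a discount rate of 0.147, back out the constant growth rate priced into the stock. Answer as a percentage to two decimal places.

5.98%

From P₀ = D₁/(r − g), the implied growth is g = r − D₁/P₀.
g = 0.147 − 0.64/7.34 = 0.147 − 0.08719 = 0.05981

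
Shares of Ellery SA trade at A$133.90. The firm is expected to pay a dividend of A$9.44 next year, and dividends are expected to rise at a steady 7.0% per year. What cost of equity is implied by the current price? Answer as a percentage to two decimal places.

Rearranging the constant-growth DDM: r = D₁/P₀ + g.
r = 9.4400 / 133.90 + 0.07 = 0.07050 + 0.07 = 0.14050

14.05%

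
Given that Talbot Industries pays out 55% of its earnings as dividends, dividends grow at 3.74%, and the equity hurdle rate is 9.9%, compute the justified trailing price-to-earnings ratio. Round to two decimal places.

Justified trailing P/E = b(1+g)/(r−g) = 0.55×(1+0.0374)/(0.099−0.0374) = 9.2625

9.26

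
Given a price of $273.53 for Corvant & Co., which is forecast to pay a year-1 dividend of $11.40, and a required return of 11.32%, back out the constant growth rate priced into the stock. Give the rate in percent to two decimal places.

From P₀ = D₁/(r − g), the implied growth is g = r − D₁/P₀.
g = 0.1132 − 11.40/273.53 = 0.1132 − 0.04168 = 0.07152

7.15%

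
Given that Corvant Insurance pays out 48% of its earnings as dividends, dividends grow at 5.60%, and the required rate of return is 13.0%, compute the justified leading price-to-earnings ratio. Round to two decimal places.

6.49

Justified leading P/E = b/(r−g) = 0.48/(0.13−0.056) = 6.4865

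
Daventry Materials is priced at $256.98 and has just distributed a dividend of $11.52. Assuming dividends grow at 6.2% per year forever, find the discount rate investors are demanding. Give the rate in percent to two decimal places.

Rearranging the constant-growth DDM: r = D₁/P₀ + g.
D₁ = 11.52 × (1 + 0.062) = 12.2342.
r = 12.2342 / 256.98 + 0.062 = 0.04761 + 0.062 = 0.10961

10.96%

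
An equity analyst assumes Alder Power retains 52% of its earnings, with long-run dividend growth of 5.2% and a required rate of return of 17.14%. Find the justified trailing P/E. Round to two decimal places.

Payout ratio b = 1 − 0.52 = 0.48.
Justified trailing P/E = b(1+g)/(r−g) = 0.48×(1+0.052)/(0.1714−0.052) = 4.2291

4.23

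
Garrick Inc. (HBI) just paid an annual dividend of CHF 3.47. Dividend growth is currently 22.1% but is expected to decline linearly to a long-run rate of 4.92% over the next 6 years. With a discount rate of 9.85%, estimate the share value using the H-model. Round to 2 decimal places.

CHF 110.12

H-model: P₀ = D₀[(1+g_L) + H(g_S−g_L)]/(r−g_L), with H = 6/2 = 3.
P₀ = 3.47 × [(1+0.0492) + 3×(0.221−0.0492)] / (0.0985−0.0492)
   = 3.47 × 1.5646 / 0.0493 = 110.1250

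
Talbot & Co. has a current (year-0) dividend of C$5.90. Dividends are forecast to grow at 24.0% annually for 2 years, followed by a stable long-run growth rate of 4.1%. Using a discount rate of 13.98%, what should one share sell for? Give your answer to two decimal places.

C$86.98

Two-stage DDM. Project D₁…D_2 at 0.24, terminal growth 0.041, discount at r = 0.1398.
D_1 = 7.3160
D_2 = 9.0718
Terminal value at t=2: TV = D_3/(r−g) = 9.4438/(0.1398−0.041) = 95.5849
P₀ = 7.3160/(1+0.1398)^1 + 9.0718/(1+0.1398)^2 + 95.5849/(1+0.1398)^2 = 86.9769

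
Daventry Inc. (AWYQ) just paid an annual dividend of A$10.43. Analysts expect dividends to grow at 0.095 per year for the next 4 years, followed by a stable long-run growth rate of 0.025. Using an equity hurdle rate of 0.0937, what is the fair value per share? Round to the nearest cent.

A$198.20

Two-stage DDM. Project D₁…D_4 at 0.095, terminal growth 0.025, discount at r = 0.0937.
D_1 = 11.4208
D_2 = 12.5058
D_3 = 13.6939
D_4 = 14.9948
Terminal value at t=4: TV = D_5/(r−g) = 15.3697/(0.0937−0.025) = 223.7216
P₀ = 11.4208/(1+0.0937)^1 + 12.5058/(1+0.0937)^2 + 13.6939/(1+0.0937)^3 + 14.9948/(1+0.0937)^4 + 223.7216/(1+0.0937)^4 = 198.2003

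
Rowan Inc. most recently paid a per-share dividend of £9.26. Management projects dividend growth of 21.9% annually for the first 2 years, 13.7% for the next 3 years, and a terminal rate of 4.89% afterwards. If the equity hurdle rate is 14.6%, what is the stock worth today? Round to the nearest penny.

Three-stage DDM. Project D₁…D_5; terminal Gordon value at t=5 with g = 0.0489; discount at r = 0.146.
D_1 = 11.2879
D_2 = 13.7600
D_3 = 15.6451
D_4 = 17.7885
D_5 = 20.2255
TV_5 = 21.2146/(0.146−0.0489) = 218.4815
P₀ = Σ Dₜ/(1+r)ᵗ + TV_5/(1+r)^5 = 161.8008

£161.80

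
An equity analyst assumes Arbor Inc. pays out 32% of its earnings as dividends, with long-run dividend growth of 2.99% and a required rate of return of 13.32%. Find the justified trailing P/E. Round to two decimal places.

3.19

Justified trailing P/E = b(1+g)/(r−g) = 0.32×(1+0.0299)/(0.1332−0.0299) = 3.1904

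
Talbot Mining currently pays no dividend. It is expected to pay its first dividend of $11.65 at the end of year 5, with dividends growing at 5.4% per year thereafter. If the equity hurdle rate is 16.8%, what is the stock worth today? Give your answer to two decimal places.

Deferred-dividend DDM. At t=4 the remaining stream is a growing perpetuity with first payment D_5 = 11.65.
V_4 = D_5/(r−g) = 11.65/(0.168−0.054) = 102.1930
P₀ = V_4/(1+r)^4 = 102.1930/(1+0.168)^4 = 54.9098

$54.91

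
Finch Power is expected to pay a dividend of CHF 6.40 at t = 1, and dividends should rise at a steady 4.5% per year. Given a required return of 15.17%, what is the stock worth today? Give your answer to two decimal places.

CHF 59.98

Gordon growth model: P₀ = D₁/(r − g), with D₁ = 6.40 given directly.
P₀ = 6.4000 / (0.1517 − 0.045) = 6.4000 / 0.1067 = 59.9813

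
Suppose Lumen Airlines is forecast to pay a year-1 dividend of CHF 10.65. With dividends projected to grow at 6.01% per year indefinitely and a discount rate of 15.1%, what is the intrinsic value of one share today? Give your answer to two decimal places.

Gordon growth model: P₀ = D₁/(r − g), with D₁ = 10.65 given directly.
P₀ = 10.6500 / (0.151 − 0.0601) = 10.6500 / 0.0909 = 117.1617

CHF 117.16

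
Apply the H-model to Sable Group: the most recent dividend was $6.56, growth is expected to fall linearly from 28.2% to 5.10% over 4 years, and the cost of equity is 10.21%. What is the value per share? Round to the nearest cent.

$194.23

H-model: P₀ = D₀[(1+g_L) + H(g_S−g_L)]/(r−g_L), with H = 4/2 = 2.
P₀ = 6.56 × [(1+0.051) + 2×(0.282−0.051)] / (0.1021−0.051)
   = 6.56 × 1.5130 / 0.0511 = 194.2325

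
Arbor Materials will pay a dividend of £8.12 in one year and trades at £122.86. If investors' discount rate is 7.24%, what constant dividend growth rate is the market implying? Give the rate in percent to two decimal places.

0.63%

From P₀ = D₁/(r − g), the implied growth is g = r − D₁/P₀.
g = 0.0724 − 8.12/122.86 = 0.0724 − 0.06609 = 0.00631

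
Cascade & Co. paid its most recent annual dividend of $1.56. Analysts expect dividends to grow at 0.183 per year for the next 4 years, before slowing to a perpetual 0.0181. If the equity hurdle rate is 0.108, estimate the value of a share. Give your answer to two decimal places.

Two-stage DDM. Project D₁…D_4 at 0.183, terminal growth 0.0181, discount at r = 0.108.
D_1 = 1.8455
D_2 = 2.1832
D_3 = 2.5827
D_4 = 3.0554
Terminal value at t=4: TV = D_5/(r−g) = 3.1107/(0.108−0.0181) = 34.6015
P₀ = 1.8455/(1+0.108)^1 + 2.1832/(1+0.108)^2 + 2.5827/(1+0.108)^3 + 3.0554/(1+0.108)^4 + 34.6015/(1+0.108)^4 = 30.3280

$30.33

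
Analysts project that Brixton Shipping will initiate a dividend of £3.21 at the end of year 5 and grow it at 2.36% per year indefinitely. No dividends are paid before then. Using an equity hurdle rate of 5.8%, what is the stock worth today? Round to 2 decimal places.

Deferred-dividend DDM. At t=4 the remaining stream is a growing perpetuity with first payment D_5 = 3.21.
V_4 = D_5/(r−g) = 3.21/(0.058−0.0236) = 93.3140
P₀ = V_4/(1+r)^4 = 93.3140/(1+0.058)^4 = 74.4739

£74.47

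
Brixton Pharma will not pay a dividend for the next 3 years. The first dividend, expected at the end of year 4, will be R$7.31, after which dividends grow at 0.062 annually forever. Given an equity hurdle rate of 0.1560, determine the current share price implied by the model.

R$50.34

Deferred-dividend DDM. At t=3 the remaining stream is a growing perpetuity with first payment D_4 = 7.31.
V_3 = D_4/(r−g) = 7.31/(0.156−0.062) = 77.7660
P₀ = V_3/(1+r)^3 = 77.7660/(1+0.156)^3 = 50.3403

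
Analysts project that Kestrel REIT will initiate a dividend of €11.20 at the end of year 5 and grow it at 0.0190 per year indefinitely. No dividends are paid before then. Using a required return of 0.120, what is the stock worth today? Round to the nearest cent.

Deferred-dividend DDM. At t=4 the remaining stream is a growing perpetuity with first payment D_5 = 11.20.
V_4 = D_5/(r−g) = 11.20/(0.12−0.019) = 110.8911
P₀ = V_4/(1+r)^4 = 110.8911/(1+0.12)^4 = 70.4733

€70.47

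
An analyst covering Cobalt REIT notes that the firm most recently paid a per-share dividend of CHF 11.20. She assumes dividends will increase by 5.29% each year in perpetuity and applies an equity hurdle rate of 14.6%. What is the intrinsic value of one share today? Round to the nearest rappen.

CHF 126.66

Gordon growth model: P₀ = D₁/(r − g). D₁ = 11.20 × (1 + 0.0529) = 11.7925.
P₀ = 11.7925 / (0.146 − 0.0529) = 11.7925 / 0.0931 = 126.6647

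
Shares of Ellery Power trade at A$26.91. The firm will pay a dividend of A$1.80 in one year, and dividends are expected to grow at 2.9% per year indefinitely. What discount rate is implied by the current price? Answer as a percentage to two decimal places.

Rearranging the constant-growth DDM: r = D₁/P₀ + g.
r = 1.8000 / 26.91 + 0.029 = 0.06689 + 0.029 = 0.09589

9.59%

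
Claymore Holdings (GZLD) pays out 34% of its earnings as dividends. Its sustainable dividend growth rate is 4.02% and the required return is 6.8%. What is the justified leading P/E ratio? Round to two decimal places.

12.23

Justified leading P/E = b/(r−g) = 0.34/(0.068−0.0402) = 12.2302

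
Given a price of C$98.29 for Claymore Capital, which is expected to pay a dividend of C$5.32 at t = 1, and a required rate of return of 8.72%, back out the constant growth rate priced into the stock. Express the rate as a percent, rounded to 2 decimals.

From P₀ = D₁/(r − g), the implied growth is g = r − D₁/P₀.
g = 0.0872 − 5.32/98.29 = 0.0872 − 0.05413 = 0.03307

3.31%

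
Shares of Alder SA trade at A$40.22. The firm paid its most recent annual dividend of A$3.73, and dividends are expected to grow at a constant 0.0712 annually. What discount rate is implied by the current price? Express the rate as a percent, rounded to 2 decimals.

17.05%

Rearranging the constant-growth DDM: r = D₁/P₀ + g.
D₁ = 3.73 × (1 + 0.0712) = 3.9956.
r = 3.9956 / 40.22 + 0.0712 = 0.09934 + 0.0712 = 0.17054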